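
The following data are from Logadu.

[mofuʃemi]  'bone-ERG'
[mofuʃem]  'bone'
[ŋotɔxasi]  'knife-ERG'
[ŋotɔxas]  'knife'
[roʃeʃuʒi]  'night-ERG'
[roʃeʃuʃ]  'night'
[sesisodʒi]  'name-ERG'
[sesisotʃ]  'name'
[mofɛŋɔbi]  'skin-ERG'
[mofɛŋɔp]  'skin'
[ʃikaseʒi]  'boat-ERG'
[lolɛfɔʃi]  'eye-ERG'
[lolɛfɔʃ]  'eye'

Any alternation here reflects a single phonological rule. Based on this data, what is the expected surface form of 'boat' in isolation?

[ʃikaseʃ]

'night' shows [ʒ] ~ [ʃ] at the end of the stem ([roʃeʃuʒi] vs [roʃeʃuʃ]).
But 'eye' keeps [ʃ] in both environments ([lolɛfɔʃi], [lolɛfɔʃ]), so there is no rule changing /ʃ/ to [ʒ] before the ERG suffix.
Therefore /ʒ/ is basic and [ʃ] is derived by word-final obstruent devoicing (voiced obstruents become voiceless word-finally).
From [ʃikaseʒi] the stem 'boat' is /ʃikaseʒ/; word-finally this yields [ʃikaseʃ].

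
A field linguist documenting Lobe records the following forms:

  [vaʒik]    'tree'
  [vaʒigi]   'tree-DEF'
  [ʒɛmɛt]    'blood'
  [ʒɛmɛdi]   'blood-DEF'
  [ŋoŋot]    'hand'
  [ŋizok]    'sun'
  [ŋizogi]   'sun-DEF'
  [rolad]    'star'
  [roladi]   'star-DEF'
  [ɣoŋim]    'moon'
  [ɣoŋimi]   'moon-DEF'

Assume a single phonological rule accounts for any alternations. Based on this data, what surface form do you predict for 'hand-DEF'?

[ŋoŋodi]

'blood' shows [t] ~ [d] at the end of the stem ([ʒɛmɛt] vs [ʒɛmɛdi]).
But 'star' keeps [d] in both environments ([rolad], [roladi]), so there is no rule changing /d/ to [t] in isolation.
The underlying segment must be /t/; voiceless stops become voiced between vowels, yielding [d] there.
The one attested form of 'hand', [ŋoŋot], shows underlying /ŋoŋot/. Applying the same rule between vowels gives [ŋoŋodi].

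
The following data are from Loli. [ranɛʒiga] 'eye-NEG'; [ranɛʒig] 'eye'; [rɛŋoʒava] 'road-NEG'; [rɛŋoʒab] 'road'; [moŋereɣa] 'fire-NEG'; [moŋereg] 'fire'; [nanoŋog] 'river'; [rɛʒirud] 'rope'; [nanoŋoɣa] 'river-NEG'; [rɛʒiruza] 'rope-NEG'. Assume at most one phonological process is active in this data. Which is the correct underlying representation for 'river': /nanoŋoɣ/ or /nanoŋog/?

/nanoŋoɣ/

In [nanoŋog] and [nanoŋoɣa] the final segment of 'river' alternates: [g] ~ [ɣ].
If /g/ were underlying and a rule turned it into [ɣ] before the NEG suffix, 'eye' would also alternate; but it has [g] in both [ranɛʒig] and [ranɛʒiga].
The underlying segment must be /ɣ/; voiced fricatives become stops word-finally, yielding [g] there.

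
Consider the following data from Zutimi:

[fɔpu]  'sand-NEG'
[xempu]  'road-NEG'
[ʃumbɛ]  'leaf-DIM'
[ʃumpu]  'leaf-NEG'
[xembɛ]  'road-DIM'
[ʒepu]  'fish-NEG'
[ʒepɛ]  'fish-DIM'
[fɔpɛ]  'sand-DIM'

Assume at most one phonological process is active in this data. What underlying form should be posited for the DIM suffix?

/-bɛ/

The DIM morpheme has two allomorphs, [-bɛ] and [-pɛ].
The NEG suffix, which begins with [p], is invariant after every stem; so [p] is not altered by any rule here.
The DIM suffix is therefore /-bɛ/ underlyingly, with post-vocalic devoicing: voiced stops become voiceless after a vowel.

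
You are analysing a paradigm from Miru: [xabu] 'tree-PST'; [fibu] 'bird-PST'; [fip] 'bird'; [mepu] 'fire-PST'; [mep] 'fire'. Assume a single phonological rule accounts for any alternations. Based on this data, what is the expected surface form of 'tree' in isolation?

[xap]

The root 'bird' surfaces as [fibu] and [fip], with a stem-final [b] ~ [p] alternation.
The stem 'fire' ([mepu], [mep]) shows [p] unchanged in both environments, so [p] cannot be basic with [b] derived before the PST suffix.
So /b/ is underlying, and a rule of word-final obstruent devoicing — voiced obstruents become voiceless word-finally — gives [p].
From [xabu] the stem 'tree' is /xab/; word-finally this yields [xap].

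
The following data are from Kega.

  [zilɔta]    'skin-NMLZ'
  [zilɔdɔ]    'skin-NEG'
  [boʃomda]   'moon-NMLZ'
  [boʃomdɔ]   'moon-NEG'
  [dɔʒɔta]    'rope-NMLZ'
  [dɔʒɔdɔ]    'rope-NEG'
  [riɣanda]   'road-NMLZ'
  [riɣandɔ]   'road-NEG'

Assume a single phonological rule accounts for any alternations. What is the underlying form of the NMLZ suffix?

/-ta/

The NMLZ suffix surfaces as [-da] and [-ta], depending on the final segment of the stem.
The NEG suffix, which begins with [d], is invariant after every stem; so [d] is not altered by any rule here.
The NMLZ suffix is therefore /-ta/ underlyingly, with post-nasal voicing: voiceless stops become voiced after a nasal.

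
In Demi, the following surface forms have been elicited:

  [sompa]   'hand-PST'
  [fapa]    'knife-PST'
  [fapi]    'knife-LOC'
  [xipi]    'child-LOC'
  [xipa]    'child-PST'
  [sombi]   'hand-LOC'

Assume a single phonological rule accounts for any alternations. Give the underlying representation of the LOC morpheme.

/-bi/

The LOC morpheme has two allomorphs, [-bi] and [-pi].
The PST suffix, which begins with [p], is invariant after every stem; so [p] is not altered by any rule here.
So the underlying form is /-bi/, and voiced stops become voiceless after a vowel.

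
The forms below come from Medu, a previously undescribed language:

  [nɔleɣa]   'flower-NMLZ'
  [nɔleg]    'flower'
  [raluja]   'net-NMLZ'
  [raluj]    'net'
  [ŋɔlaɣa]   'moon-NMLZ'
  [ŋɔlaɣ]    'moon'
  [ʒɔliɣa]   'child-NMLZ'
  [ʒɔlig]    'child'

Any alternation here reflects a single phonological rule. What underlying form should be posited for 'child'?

'child' shows [ɣ] ~ [g] at the end of the stem ([ʒɔliɣa] vs [ʒɔlig]).
But 'moon' keeps [ɣ] in both environments ([ŋɔlaɣa], [ŋɔlaɣ]), so there is no rule changing /ɣ/ to [g] in isolation.
The underlying segment must be /g/; voiced stops become fricatives between vowels, yielding [ɣ] there.
The underlying form of 'child' is therefore /ʒɔlig/.

/ʒɔlig/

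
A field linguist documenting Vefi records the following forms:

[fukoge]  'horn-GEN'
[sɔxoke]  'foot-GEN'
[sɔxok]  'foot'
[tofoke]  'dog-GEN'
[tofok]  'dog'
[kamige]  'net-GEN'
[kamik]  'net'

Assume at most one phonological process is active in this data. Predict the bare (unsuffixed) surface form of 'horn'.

'net' shows [g] ~ [k] at the end of the stem ([kamige] vs [kamik]).
Compare 'foot', with invariant [k] in [sɔxoke] and [sɔxok]: an analysis with underlying /k/ and a rule producing [g] before the GEN suffix would wrongly predict alternation here too.
Therefore /g/ is basic and [k] is derived by word-final obstruent devoicing (voiced obstruents become voiceless word-finally).
From [fukoge] the stem 'horn' is /fukog/; word-finally this yields [fukok].

[fukok]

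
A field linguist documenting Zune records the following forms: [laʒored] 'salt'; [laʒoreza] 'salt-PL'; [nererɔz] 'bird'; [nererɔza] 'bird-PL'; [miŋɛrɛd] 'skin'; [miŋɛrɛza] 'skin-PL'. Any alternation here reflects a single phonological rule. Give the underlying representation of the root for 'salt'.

/laʒored/

'salt' shows [d] ~ [z] at the end of the stem ([laʒored] vs [laʒoreza]).
Compare 'bird', with invariant [z] in [nererɔz] and [nererɔza]: an analysis with underlying /z/ and a rule producing [d] in isolation would wrongly predict alternation here too.
Therefore /d/ is basic and [z] is derived by intervocalic spirantization (voiced stops become fricatives between vowels).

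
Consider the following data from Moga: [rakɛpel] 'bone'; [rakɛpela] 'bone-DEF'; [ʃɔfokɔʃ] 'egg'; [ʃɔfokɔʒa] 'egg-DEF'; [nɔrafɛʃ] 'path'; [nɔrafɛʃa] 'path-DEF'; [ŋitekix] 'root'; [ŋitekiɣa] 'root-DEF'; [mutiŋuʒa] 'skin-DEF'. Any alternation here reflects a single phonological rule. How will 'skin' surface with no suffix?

[mutiŋuʃ]

The root 'egg' surfaces as [ʃɔfokɔʃ] and [ʃɔfokɔʒa], with a stem-final [ʃ] ~ [ʒ] alternation.
If /ʃ/ were underlying and a rule turned it into [ʒ] before the DEF suffix, 'path' would also alternate; but it has [ʃ] in both [nɔrafɛʃ] and [nɔrafɛʃa].
The underlying segment must be /ʒ/; voiced obstruents become voiceless word-finally, yielding [ʃ] there.
The one attested form of 'skin', [mutiŋuʒa], shows underlying /mutiŋuʒ/. Applying the same rule word-finally gives [mutiŋuʃ].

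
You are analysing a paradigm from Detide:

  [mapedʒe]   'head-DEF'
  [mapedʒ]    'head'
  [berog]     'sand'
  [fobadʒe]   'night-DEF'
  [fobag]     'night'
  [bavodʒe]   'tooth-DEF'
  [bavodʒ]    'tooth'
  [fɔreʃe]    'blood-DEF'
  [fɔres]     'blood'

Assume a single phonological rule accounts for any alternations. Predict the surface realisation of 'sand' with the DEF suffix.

[berodʒe]

The stem for 'night' ends in [dʒ] in [fobadʒe] but [g] in [fobag].
But 'head' keeps [dʒ] in both environments ([mapedʒe], [mapedʒ]), so there is no rule changing /dʒ/ to [g] in isolation.
The underlying segment must be /g/; /g/ and /s/ become palato-alveolar [dʒ] and [ʃ] before a front vowel, yielding [dʒ] there.
From [berog] the stem 'sand' is /berog/; before a front vowel this yields [berodʒe].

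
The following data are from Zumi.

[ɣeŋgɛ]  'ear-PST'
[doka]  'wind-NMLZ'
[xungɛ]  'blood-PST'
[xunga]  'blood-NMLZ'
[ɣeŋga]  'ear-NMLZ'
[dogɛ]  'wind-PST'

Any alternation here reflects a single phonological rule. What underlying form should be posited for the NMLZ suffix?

/-ka/

The NMLZ morpheme has two allomorphs, [-ga] and [-ka].
The PST suffix, which begins with [g], is invariant after every stem; so [g] is not altered by any rule here.
The NMLZ suffix is therefore /-ka/ underlyingly, with post-nasal voicing: voiceless stops become voiced after a nasal.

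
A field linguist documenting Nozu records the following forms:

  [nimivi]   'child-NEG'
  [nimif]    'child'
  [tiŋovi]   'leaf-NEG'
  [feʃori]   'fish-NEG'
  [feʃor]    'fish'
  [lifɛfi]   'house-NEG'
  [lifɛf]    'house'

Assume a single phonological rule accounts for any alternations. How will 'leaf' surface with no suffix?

'child' shows [v] ~ [f] at the end of the stem ([nimivi] vs [nimif]).
The stem 'house' ([lifɛfi], [lifɛf]) shows [f] unchanged in both environments, so [f] cannot be basic with [v] derived before the NEG suffix.
Therefore /v/ is basic and [f] is derived by word-final obstruent devoicing (voiced obstruents become voiceless word-finally).
The one attested form of 'leaf', [tiŋovi], shows underlying /tiŋov/. Applying the same rule word-finally gives [tiŋof].

[tiŋof]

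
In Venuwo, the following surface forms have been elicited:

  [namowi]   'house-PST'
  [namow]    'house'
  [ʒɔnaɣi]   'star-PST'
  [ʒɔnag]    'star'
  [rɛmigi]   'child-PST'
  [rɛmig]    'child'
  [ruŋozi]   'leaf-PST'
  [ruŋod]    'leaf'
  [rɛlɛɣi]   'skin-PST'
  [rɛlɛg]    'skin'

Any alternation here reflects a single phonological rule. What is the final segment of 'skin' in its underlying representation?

'skin' shows [ɣ] ~ [g] at the end of the stem ([rɛlɛɣi] vs [rɛlɛg]).
The stem 'child' ([rɛmigi], [rɛmig]) shows [g] unchanged in both environments, so [g] cannot be basic with [ɣ] derived before the PST suffix.
So /ɣ/ is underlying, and a rule of word-final hardening — voiced fricatives become stops word-finally — gives [g].

/ɣ/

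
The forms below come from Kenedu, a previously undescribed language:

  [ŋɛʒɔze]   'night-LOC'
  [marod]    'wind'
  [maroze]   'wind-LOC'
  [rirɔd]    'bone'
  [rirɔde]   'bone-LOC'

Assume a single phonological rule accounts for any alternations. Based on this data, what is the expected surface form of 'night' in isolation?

[ŋɛʒɔd]

In [marod] and [maroze] the final segment of 'wind' alternates: [d] ~ [z].
Compare 'bone', with invariant [d] in [rirɔd] and [rirɔde]: an analysis with underlying /d/ and a rule producing [z] before the LOC suffix would wrongly predict alternation here too.
Therefore /z/ is basic and [d] is derived by word-final hardening (voiced fricatives become stops word-finally).
From [ŋɛʒɔze] the stem 'night' is /ŋɛʒɔz/; word-finally this yields [ŋɛʒɔd].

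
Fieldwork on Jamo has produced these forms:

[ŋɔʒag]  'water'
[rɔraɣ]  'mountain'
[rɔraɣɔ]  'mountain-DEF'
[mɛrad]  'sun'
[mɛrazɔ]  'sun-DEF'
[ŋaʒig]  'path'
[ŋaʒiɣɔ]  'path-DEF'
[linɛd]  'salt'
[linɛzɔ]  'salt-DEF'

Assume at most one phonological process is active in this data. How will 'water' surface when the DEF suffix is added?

[ŋɔʒaɣɔ]

The stem for 'path' ends in [g] in [ŋaʒig] but [ɣ] in [ŋaʒiɣɔ].
But 'mountain' keeps [ɣ] in both environments ([rɔraɣ], [rɔraɣɔ]), so there is no rule changing /ɣ/ to [g] in isolation.
The underlying segment must be /g/; voiced stops become fricatives between vowels, yielding [ɣ] there.
From [ŋɔʒag] the stem 'water' is /ŋɔʒag/; between vowels this yields [ŋɔʒaɣɔ].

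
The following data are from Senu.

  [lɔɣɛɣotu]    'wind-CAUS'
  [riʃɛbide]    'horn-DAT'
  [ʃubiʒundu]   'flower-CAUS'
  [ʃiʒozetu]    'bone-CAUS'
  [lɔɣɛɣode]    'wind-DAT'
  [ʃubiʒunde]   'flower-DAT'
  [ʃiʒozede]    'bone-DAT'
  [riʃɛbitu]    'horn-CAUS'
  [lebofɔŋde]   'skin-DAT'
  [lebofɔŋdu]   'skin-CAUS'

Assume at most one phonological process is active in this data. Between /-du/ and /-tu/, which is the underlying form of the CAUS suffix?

/-tu/

The CAUS morpheme has two allomorphs, [-du] and [-tu].
By contrast the DAT suffix keeps its initial [d] throughout — that segment must be underlying.
So the underlying form is /-tu/, and voiceless stops become voiced after a nasal.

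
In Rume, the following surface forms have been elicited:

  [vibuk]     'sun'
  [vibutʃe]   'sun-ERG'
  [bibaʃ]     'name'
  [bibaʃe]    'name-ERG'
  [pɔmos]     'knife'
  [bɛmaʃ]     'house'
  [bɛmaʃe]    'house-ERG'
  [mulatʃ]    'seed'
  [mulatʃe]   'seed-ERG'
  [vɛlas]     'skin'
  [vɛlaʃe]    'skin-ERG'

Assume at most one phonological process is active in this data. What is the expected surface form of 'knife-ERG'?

[pɔmoʃe]

The stem for 'skin' ends in [s] in [vɛlas] but [ʃ] in [vɛlaʃe].
But 'name' keeps [ʃ] in both environments ([bibaʃ], [bibaʃe]), so there is no rule changing /ʃ/ to [s] in isolation.
Therefore /s/ is basic and [ʃ] is derived by palatalization before a front vowel (/k/ and /s/ become palato-alveolar [tʃ] and [ʃ] before a front vowel).
From [pɔmos] the stem 'knife' is /pɔmos/; before a front vowel this yields [pɔmoʃe].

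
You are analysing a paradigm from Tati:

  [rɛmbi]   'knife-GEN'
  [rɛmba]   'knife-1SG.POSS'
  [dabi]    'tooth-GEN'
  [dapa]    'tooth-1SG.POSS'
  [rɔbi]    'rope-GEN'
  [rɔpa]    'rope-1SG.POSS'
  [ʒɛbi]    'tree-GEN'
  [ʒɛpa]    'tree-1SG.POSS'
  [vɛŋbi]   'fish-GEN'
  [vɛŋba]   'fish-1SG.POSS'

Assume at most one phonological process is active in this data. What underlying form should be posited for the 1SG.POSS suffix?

The 1SG.POSS suffix surfaces as [-ba] and [-pa], depending on the final segment of the stem.
By contrast the GEN suffix keeps its initial [b] throughout — that segment must be underlying.
So the underlying form is /-pa/, and voiceless stops become voiced after a nasal.

/-pa/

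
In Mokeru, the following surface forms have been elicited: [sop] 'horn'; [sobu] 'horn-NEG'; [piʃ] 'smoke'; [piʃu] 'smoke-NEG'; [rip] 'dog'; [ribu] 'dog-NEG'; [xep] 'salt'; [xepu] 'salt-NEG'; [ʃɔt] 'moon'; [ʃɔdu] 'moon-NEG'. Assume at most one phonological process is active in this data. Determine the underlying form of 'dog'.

/rib/

The root 'dog' surfaces as [rip] and [ribu], with a stem-final [p] ~ [b] alternation.
But 'salt' keeps [p] in both environments ([xep], [xepu]), so there is no rule changing /p/ to [b] before the NEG suffix.
The underlying segment must be /b/; voiced obstruents become voiceless word-finally, yielding [p] there.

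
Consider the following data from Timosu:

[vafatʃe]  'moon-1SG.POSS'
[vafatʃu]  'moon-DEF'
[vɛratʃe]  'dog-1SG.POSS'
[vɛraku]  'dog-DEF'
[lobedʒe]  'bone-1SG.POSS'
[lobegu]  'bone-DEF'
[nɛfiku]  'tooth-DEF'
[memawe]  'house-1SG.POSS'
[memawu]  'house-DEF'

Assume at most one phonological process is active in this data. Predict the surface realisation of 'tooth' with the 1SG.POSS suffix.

[nɛfitʃe]

'dog' shows [tʃ] ~ [k] at the end of the stem ([vɛratʃe] vs [vɛraku]).
If /tʃ/ were underlying and a rule turned it into [k] before the DEF suffix, 'moon' would also alternate; but it has [tʃ] in both [vafatʃe] and [vafatʃu].
Therefore /k/ is basic and [tʃ] is derived by palatalization before a front vowel (/k/ and /g/ become palato-alveolar [tʃ] and [dʒ] before a front vowel).
The one attested form of 'tooth', [nɛfiku], shows underlying /nɛfik/. Applying the same rule before a front vowel gives [nɛfitʃe].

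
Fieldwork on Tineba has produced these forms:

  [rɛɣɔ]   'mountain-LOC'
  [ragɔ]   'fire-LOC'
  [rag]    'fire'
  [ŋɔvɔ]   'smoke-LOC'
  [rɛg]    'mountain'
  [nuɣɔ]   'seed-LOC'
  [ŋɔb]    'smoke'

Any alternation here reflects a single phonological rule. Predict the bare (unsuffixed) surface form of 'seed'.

In [rɛɣɔ] and [rɛg] the final segment of 'mountain' alternates: [ɣ] ~ [g].
Compare 'fire', with invariant [g] in [ragɔ] and [rag]: an analysis with underlying /g/ and a rule producing [ɣ] before the LOC suffix would wrongly predict alternation here too.
Therefore /ɣ/ is basic and [g] is derived by word-final hardening (voiced fricatives become stops word-finally).
The one attested form of 'seed', [nuɣɔ], shows underlying /nuɣ/. Applying the same rule word-finally gives [nug].

[nug]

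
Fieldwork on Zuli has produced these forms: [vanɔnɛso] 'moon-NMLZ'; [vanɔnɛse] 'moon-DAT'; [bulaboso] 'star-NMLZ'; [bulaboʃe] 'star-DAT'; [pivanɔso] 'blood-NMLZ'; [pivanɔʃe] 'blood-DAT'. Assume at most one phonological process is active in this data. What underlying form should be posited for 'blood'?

/pivanɔʃ/

The root 'blood' surfaces as [pivanɔso] and [pivanɔʃe], with a stem-final [s] ~ [ʃ] alternation.
The stem 'moon' ([vanɔnɛso], [vanɔnɛse]) shows [s] unchanged in both environments, so [s] cannot be basic with [ʃ] derived before the DAT suffix.
Therefore /ʃ/ is basic and [s] is derived by depalatalization (palato-alveolar /ʃ/ becomes [s] when no front vowel follows).
The underlying form of 'blood' is therefore /pivanɔʃ/.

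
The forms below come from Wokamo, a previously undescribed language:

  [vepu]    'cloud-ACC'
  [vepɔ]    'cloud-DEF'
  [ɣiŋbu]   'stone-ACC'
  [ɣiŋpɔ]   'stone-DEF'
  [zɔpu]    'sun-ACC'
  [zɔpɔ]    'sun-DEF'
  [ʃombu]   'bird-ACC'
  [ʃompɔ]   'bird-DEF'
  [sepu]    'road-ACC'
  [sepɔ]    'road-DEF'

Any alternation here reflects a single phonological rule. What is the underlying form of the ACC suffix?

/-bu/

The ACC suffix surfaces as [-bu] and [-pu], depending on the final segment of the stem.
By contrast the DEF suffix keeps its initial [p] throughout — that segment must be underlying.
So the underlying form is /-bu/, and voiced stops become voiceless after a vowel.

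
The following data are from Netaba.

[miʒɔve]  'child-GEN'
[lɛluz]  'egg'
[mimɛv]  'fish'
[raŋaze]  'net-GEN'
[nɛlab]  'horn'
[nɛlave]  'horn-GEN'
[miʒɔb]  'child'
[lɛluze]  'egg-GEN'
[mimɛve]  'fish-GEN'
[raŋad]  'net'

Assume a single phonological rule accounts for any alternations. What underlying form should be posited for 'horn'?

/nɛlab/

The root 'horn' surfaces as [nɛlab] and [nɛlave], with a stem-final [b] ~ [v] alternation.
The stem 'fish' ([mimɛv], [mimɛve]) shows [v] unchanged in both environments, so [v] cannot be basic with [b] derived in isolation.
The underlying segment must be /b/; voiced stops become fricatives between vowels, yielding [v] there.
So 'horn' = /nɛlab/.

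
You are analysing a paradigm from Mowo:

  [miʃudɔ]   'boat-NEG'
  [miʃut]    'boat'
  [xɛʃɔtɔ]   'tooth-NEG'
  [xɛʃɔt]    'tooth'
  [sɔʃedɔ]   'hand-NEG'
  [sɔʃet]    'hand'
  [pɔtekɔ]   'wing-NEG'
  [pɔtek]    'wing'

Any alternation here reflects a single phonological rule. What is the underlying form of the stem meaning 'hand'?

In [sɔʃedɔ] and [sɔʃet] the final segment of 'hand' alternates: [d] ~ [t].
If /t/ were underlying and a rule turned it into [d] before the NEG suffix, 'tooth' would also alternate; but it has [t] in both [xɛʃɔtɔ] and [xɛʃɔt].
The underlying segment must be /d/; voiced obstruents become voiceless word-finally, yielding [t] there.

/sɔʃed/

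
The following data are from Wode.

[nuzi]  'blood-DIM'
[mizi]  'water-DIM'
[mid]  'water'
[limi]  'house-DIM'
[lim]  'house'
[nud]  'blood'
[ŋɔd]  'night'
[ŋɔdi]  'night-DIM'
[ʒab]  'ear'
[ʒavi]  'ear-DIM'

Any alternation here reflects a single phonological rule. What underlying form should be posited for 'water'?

In [mizi] and [mid] the final segment of 'water' alternates: [z] ~ [d].
The stem 'night' ([ŋɔdi], [ŋɔd]) shows [d] unchanged in both environments, so [d] cannot be basic with [z] derived before the DIM suffix.
So /z/ is underlying, and a rule of word-final hardening — voiced fricatives become stops word-finally — gives [d].

/miz/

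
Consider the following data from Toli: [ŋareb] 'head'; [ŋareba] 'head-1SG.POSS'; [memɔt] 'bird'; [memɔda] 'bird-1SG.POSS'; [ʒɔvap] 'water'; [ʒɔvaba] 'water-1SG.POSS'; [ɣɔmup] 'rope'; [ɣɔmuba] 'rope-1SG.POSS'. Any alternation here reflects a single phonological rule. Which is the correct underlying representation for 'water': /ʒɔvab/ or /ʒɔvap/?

/ʒɔvap/

The root 'water' surfaces as [ʒɔvap] and [ʒɔvaba], with a stem-final [p] ~ [b] alternation.
The stem 'head' ([ŋareb], [ŋareba]) shows [b] unchanged in both environments, so [b] cannot be basic with [p] derived in isolation.
The alternation reflects intervocalic voicing: voiceless stops become voiced between vowels. /p/ is underlying.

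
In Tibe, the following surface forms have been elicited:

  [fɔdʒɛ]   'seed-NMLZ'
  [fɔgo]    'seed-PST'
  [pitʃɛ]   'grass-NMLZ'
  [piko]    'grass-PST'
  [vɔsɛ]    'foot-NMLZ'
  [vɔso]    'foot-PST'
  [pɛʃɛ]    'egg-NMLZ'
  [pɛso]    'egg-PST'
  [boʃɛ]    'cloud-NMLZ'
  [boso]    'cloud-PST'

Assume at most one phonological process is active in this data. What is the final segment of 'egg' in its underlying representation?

In [pɛʃɛ] and [pɛso] the final segment of 'egg' alternates: [ʃ] ~ [s].
The stem 'foot' ([vɔsɛ], [vɔso]) shows [s] unchanged in both environments, so [s] cannot be basic with [ʃ] derived before the NMLZ suffix.
The alternation reflects depalatalization: palato-alveolar /tʃ/, /dʒ/ and /ʃ/ become [k], [g] and [s] when no front vowel follows. /ʃ/ is underlying.

/ʃ/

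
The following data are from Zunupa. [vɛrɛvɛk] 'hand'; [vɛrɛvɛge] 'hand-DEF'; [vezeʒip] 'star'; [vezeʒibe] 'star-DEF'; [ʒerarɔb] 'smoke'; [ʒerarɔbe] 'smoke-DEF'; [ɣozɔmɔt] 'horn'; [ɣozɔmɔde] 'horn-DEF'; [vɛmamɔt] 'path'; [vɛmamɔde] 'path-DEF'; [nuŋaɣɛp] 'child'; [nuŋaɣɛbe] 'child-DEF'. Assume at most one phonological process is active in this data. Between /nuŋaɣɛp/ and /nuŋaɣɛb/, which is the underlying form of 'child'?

'child' shows [p] ~ [b] at the end of the stem ([nuŋaɣɛp] vs [nuŋaɣɛbe]).
Compare 'smoke', with invariant [b] in [ʒerarɔb] and [ʒerarɔbe]: an analysis with underlying /b/ and a rule producing [p] in isolation would wrongly predict alternation here too.
The alternation reflects intervocalic voicing: voiceless stops become voiced between vowels. /p/ is underlying.

/nuŋaɣɛp/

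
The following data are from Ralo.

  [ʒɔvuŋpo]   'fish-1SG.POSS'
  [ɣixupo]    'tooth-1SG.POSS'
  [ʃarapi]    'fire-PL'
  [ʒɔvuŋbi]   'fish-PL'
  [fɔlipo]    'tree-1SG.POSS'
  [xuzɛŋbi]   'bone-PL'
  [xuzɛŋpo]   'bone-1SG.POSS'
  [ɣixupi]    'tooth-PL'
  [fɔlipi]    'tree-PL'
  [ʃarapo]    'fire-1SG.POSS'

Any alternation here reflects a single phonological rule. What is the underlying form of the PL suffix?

/-bi/

The PL suffix surfaces as [-bi] and [-pi], depending on the final segment of the stem.
By contrast the 1SG.POSS suffix keeps its initial [p] throughout — that segment must be underlying.
The PL suffix is therefore /-bi/ underlyingly, with post-vocalic devoicing: voiced stops become voiceless after a vowel.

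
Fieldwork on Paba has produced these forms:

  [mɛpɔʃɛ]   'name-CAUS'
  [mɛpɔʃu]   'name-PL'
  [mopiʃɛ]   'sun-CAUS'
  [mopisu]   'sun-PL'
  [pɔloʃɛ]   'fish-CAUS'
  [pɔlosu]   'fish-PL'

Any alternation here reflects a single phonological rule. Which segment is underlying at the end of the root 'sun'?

The stem for 'sun' ends in [ʃ] in [mopiʃɛ] but [s] in [mopisu].
But 'name' keeps [ʃ] in both environments ([mɛpɔʃɛ], [mɛpɔʃu]), so there is no rule changing /ʃ/ to [s] before the PL suffix.
The underlying segment must be /s/; /s/ becomes palato-alveolar [ʃ] before a front vowel, yielding [ʃ] there.

/s/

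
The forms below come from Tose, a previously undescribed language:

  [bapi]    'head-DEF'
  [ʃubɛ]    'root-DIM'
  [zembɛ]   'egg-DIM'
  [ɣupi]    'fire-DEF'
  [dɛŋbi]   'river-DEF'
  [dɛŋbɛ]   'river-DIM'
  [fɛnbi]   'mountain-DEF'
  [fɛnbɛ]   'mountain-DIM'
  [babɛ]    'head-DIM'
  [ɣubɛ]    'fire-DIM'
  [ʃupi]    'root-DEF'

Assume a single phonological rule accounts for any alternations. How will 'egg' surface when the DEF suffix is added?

The DEF morpheme has two allomorphs, [-bi] and [-pi].
The DIM suffix, which begins with [b], is invariant after every stem; so [b] is not altered by any rule here.
The DEF suffix is therefore /-pi/ underlyingly, with post-nasal voicing: voiceless stops become voiced after a nasal.
After 'egg', which ends in a nasal, the suffix surfaces as [-bi], giving [zembi].

[zembi]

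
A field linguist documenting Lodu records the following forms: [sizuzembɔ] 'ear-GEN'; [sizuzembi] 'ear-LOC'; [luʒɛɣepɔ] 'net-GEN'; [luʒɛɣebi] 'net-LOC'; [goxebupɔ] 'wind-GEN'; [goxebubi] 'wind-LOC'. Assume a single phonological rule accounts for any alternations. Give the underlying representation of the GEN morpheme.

The GEN morpheme has two allomorphs, [-bɔ] and [-pɔ].
The LOC suffix, which begins with [b], is invariant after every stem; so [b] is not altered by any rule here.
So the underlying form is /-pɔ/, and voiceless stops become voiced after a nasal.

/-pɔ/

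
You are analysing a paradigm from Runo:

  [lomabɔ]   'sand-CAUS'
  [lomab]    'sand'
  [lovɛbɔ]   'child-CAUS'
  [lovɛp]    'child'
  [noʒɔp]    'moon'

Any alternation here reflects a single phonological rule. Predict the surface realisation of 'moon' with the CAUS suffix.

In [lovɛbɔ] and [lovɛp] the final segment of 'child' alternates: [b] ~ [p].
The stem 'sand' ([lomabɔ], [lomab]) shows [b] unchanged in both environments, so [b] cannot be basic with [p] derived in isolation.
So /p/ is underlying, and a rule of intervocalic voicing — voiceless stops become voiced between vowels — gives [b].
From [noʒɔp] the stem 'moon' is /noʒɔp/; between vowels this yields [noʒɔbɔ].

[noʒɔbɔ]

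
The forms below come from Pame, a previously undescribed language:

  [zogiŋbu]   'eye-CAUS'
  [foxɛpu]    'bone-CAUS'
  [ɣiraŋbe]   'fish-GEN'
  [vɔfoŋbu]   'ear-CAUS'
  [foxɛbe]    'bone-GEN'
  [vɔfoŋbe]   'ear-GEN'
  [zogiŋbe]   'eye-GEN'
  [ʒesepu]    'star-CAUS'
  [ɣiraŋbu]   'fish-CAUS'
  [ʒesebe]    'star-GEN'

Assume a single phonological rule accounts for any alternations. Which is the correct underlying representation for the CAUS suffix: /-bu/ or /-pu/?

/-pu/

The CAUS suffix surfaces as [-bu] and [-pu], depending on the final segment of the stem.
The GEN suffix, which begins with [b], is invariant after every stem; so [b] is not altered by any rule here.
The CAUS suffix is therefore /-pu/ underlyingly, with post-nasal voicing: voiceless stops become voiced after a nasal.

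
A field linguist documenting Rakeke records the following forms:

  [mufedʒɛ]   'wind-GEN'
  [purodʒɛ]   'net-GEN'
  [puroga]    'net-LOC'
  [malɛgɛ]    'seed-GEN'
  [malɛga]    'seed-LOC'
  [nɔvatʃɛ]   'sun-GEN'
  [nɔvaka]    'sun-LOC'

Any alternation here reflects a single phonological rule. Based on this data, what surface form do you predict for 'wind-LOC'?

In [purodʒɛ] and [puroga] the final segment of 'net' alternates: [dʒ] ~ [g].
The stem 'seed' ([malɛgɛ], [malɛga]) shows [g] unchanged in both environments, so [g] cannot be basic with [dʒ] derived before the GEN suffix.
Therefore /dʒ/ is basic and [g] is derived by depalatalization (palato-alveolar /tʃ/ and /dʒ/ become [k] and [g] when no front vowel follows).
The one attested form of 'wind', [mufedʒɛ], shows underlying /mufedʒ/. Applying the same rule when no front vowel follows gives [mufega].

[mufega]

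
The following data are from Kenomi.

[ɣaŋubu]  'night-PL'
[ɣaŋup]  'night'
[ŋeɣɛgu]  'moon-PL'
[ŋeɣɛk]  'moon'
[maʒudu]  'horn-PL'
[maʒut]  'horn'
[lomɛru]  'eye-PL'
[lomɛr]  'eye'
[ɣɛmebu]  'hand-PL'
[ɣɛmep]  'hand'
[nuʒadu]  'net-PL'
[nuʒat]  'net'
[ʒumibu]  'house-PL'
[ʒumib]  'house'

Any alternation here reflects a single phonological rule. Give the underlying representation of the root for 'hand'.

The stem for 'hand' ends in [b] in [ɣɛmebu] but [p] in [ɣɛmep].
If /b/ were underlying and a rule turned it into [p] in isolation, 'house' would also alternate; but it has [b] in both [ʒumibu] and [ʒumib].
The alternation reflects intervocalic voicing: voiceless stops become voiced between vowels. /p/ is underlying.
The underlying form of 'hand' is therefore /ɣɛmep/.

/ɣɛmep/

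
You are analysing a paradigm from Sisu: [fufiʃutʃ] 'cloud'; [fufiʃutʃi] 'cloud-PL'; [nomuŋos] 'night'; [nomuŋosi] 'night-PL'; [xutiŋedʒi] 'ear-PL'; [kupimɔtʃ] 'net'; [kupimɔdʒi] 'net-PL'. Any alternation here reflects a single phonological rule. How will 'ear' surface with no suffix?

The root 'net' surfaces as [kupimɔtʃ] and [kupimɔdʒi], with a stem-final [tʃ] ~ [dʒ] alternation.
Compare 'cloud', with invariant [tʃ] in [fufiʃutʃ] and [fufiʃutʃi]: an analysis with underlying /tʃ/ and a rule producing [dʒ] before the PL suffix would wrongly predict alternation here too.
The underlying segment must be /dʒ/; voiced obstruents become voiceless word-finally, yielding [tʃ] there.
From [xutiŋedʒi] the stem 'ear' is /xutiŋedʒ/; word-finally this yields [xutiŋetʃ].

[xutiŋetʃ]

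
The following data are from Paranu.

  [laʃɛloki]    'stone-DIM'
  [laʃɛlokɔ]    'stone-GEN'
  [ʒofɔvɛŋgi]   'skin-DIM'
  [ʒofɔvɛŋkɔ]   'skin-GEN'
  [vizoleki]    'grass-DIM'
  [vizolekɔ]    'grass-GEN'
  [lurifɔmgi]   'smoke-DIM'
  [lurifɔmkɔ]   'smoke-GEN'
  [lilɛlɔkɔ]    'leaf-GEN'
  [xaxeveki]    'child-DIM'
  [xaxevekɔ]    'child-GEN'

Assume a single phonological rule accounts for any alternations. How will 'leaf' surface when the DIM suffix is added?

[lilɛlɔki]

The DIM morpheme has two allomorphs, [-gi] and [-ki].
The GEN suffix, which begins with [k], is invariant after every stem; so [k] is not altered by any rule here.
So the underlying form is /-gi/, and voiced stops become voiceless after a vowel.
After 'leaf', which ends in a vowel, the suffix surfaces as [-ki], giving [lilɛlɔki].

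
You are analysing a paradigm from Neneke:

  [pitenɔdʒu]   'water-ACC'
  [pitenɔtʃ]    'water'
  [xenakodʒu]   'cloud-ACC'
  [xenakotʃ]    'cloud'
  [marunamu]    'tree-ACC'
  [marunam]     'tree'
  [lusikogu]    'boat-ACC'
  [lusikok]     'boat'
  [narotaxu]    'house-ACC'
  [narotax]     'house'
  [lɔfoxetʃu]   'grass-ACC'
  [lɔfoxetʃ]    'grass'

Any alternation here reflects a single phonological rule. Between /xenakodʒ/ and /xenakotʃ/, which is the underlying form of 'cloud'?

/xenakodʒ/

In [xenakodʒu] and [xenakotʃ] the final segment of 'cloud' alternates: [dʒ] ~ [tʃ].
Compare 'grass', with invariant [tʃ] in [lɔfoxetʃu] and [lɔfoxetʃ]: an analysis with underlying /tʃ/ and a rule producing [dʒ] before the ACC suffix would wrongly predict alternation here too.
Therefore /dʒ/ is basic and [tʃ] is derived by word-final obstruent devoicing (voiced obstruents become voiceless word-finally).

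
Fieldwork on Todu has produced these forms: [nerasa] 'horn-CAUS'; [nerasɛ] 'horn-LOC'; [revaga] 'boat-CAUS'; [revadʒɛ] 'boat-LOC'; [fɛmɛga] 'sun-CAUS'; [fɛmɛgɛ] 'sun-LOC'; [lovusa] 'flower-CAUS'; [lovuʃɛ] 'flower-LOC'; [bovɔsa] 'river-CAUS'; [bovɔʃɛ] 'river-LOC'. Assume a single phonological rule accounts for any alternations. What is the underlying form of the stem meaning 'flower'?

/lovuʃ/

The root 'flower' surfaces as [lovusa] and [lovuʃɛ], with a stem-final [s] ~ [ʃ] alternation.
But 'horn' keeps [s] in both environments ([nerasa], [nerasɛ]), so there is no rule changing /s/ to [ʃ] before the LOC suffix.
Therefore /ʃ/ is basic and [s] is derived by depalatalization (palato-alveolar /dʒ/ and /ʃ/ become [g] and [s] when no front vowel follows).
Hence 'flower' is /lovuʃ/ underlyingly.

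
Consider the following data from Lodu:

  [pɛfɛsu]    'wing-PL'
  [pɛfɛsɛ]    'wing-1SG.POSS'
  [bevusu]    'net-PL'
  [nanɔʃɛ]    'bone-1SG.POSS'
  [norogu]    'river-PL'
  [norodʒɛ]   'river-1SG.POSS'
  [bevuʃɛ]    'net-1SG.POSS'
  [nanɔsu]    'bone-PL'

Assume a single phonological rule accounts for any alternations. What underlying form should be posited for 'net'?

/bevuʃ/

In [bevusu] and [bevuʃɛ] the final segment of 'net' alternates: [s] ~ [ʃ].
Compare 'wing', with invariant [s] in [pɛfɛsu] and [pɛfɛsɛ]: an analysis with underlying /s/ and a rule producing [ʃ] before the 1SG.POSS suffix would wrongly predict alternation here too.
The alternation reflects depalatalization: palato-alveolar /dʒ/ and /ʃ/ become [g] and [s] when no front vowel follows. /ʃ/ is underlying.
So 'net' = /bevuʃ/.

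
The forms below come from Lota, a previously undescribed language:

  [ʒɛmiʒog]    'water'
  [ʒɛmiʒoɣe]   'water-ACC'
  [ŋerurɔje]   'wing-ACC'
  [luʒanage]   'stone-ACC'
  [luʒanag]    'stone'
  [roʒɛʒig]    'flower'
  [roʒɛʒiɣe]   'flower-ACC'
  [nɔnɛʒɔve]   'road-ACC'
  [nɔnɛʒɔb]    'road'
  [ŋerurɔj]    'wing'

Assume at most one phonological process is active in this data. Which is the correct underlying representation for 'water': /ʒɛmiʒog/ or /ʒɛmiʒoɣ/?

In [ʒɛmiʒog] and [ʒɛmiʒoɣe] the final segment of 'water' alternates: [g] ~ [ɣ].
The stem 'stone' ([luʒanag], [luʒanage]) shows [g] unchanged in both environments, so [g] cannot be basic with [ɣ] derived before the ACC suffix.
The underlying segment must be /ɣ/; voiced fricatives become stops word-finally, yielding [g] there.

/ʒɛmiʒoɣ/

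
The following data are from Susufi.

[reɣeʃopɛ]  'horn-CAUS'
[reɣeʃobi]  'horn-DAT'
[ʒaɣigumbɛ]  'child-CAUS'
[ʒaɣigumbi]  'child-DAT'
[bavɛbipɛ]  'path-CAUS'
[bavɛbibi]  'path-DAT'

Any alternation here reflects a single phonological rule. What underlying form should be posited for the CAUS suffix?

/-pɛ/

The CAUS suffix surfaces as [-bɛ] and [-pɛ], depending on the final segment of the stem.
The DAT suffix, which begins with [b], is invariant after every stem; so [b] is not altered by any rule here.
So the underlying form is /-pɛ/, and voiceless stops become voiced after a nasal.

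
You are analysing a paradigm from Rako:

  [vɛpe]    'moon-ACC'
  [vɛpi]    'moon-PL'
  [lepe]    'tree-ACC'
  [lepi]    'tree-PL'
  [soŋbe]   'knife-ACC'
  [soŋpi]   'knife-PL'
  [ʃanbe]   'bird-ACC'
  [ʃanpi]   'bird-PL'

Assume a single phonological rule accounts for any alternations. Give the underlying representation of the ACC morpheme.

The ACC suffix surfaces as [-be] and [-pe], depending on the final segment of the stem.
The PL suffix, which begins with [p], is invariant after every stem; so [p] is not altered by any rule here.
So the underlying form is /-be/, and voiced stops become voiceless after a vowel.

/-be/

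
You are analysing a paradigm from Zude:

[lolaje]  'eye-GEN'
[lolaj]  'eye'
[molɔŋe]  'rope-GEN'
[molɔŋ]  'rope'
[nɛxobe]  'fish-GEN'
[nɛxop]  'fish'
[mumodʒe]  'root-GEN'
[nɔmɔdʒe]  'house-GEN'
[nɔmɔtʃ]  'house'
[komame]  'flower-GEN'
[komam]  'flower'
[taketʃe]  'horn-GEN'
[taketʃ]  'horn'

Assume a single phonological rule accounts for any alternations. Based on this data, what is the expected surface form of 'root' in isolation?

[mumotʃ]

The stem for 'house' ends in [dʒ] in [nɔmɔdʒe] but [tʃ] in [nɔmɔtʃ].
But 'horn' keeps [tʃ] in both environments ([taketʃe], [taketʃ]), so there is no rule changing /tʃ/ to [dʒ] before the GEN suffix.
Therefore /dʒ/ is basic and [tʃ] is derived by word-final obstruent devoicing (voiced obstruents become voiceless word-finally).
From [mumodʒe] the stem 'root' is /mumodʒ/; word-finally this yields [mumotʃ].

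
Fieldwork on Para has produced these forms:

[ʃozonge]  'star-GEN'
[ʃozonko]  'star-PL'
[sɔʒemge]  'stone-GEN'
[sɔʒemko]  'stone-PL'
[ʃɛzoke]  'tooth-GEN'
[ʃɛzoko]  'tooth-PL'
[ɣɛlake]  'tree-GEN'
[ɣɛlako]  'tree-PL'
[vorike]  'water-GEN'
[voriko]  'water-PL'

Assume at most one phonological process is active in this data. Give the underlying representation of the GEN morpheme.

The GEN morpheme has two allomorphs, [-ge] and [-ke].
By contrast the PL suffix keeps its initial [k] throughout — that segment must be underlying.
So the underlying form is /-ge/, and voiced stops become voiceless after a vowel.

/-ge/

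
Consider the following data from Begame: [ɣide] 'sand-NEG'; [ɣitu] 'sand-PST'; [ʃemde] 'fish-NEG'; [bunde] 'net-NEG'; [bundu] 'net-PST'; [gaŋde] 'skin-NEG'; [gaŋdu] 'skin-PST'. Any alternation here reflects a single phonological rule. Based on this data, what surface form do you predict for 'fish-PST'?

The PST morpheme has two allomorphs, [-du] and [-tu].
By contrast the NEG suffix keeps its initial [d] throughout — that segment must be underlying.
The PST suffix is therefore /-tu/ underlyingly, with post-nasal voicing: voiceless stops become voiced after a nasal.
After 'fish', which ends in a nasal, the suffix surfaces as [-du], giving [ʃemdu].

[ʃemdu]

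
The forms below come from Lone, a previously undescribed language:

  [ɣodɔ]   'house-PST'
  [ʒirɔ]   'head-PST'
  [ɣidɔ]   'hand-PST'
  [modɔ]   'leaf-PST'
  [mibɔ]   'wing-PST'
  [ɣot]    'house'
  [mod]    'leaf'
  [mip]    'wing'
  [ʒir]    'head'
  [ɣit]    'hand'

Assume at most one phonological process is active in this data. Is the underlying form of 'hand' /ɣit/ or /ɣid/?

In [ɣidɔ] and [ɣit] the final segment of 'hand' alternates: [d] ~ [t].
The stem 'leaf' ([modɔ], [mod]) shows [d] unchanged in both environments, so [d] cannot be basic with [t] derived in isolation.
So /t/ is underlying, and a rule of intervocalic voicing — voiceless stops become voiced between vowels — gives [d].

/ɣit/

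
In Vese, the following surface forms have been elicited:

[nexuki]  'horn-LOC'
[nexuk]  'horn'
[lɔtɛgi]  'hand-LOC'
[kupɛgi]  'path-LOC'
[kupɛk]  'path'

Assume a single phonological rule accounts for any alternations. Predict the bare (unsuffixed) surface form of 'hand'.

[lɔtɛk]

'path' shows [g] ~ [k] at the end of the stem ([kupɛgi] vs [kupɛk]).
But 'horn' keeps [k] in both environments ([nexuki], [nexuk]), so there is no rule changing /k/ to [g] before the LOC suffix.
The underlying segment must be /g/; voiced obstruents become voiceless word-finally, yielding [k] there.
From [lɔtɛgi] the stem 'hand' is /lɔtɛg/; word-finally this yields [lɔtɛk].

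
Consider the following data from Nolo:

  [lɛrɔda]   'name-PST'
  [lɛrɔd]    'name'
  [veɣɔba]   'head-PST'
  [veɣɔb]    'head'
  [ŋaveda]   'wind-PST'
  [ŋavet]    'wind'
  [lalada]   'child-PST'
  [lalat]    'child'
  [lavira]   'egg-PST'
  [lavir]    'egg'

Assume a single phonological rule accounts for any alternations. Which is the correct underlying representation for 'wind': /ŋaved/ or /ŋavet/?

'wind' shows [d] ~ [t] at the end of the stem ([ŋaveda] vs [ŋavet]).
Compare 'name', with invariant [d] in [lɛrɔda] and [lɛrɔd]: an analysis with underlying /d/ and a rule producing [t] in isolation would wrongly predict alternation here too.
The alternation reflects intervocalic voicing: voiceless stops become voiced between vowels. /t/ is underlying.

/ŋavet/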